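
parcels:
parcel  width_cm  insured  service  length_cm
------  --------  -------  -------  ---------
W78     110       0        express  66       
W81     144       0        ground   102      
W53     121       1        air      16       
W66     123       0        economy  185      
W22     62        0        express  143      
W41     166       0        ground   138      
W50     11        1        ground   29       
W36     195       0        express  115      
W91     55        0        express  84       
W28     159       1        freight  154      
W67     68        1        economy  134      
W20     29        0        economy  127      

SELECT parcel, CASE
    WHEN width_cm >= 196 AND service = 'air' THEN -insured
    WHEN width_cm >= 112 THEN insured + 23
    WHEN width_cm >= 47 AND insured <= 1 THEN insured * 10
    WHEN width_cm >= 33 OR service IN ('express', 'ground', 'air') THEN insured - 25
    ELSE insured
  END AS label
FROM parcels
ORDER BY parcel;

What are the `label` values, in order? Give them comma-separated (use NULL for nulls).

parcel=W20: ELSE → 0
parcel=W22: width_cm >= 47 AND insured <= 1 → 0
parcel=W28: width_cm >= 112 → 24
parcel=W36: width_cm >= 112 → 23
parcel=W41: width_cm >= 112 → 23
parcel=W50: width_cm >= 33 OR service IN ('express', 'ground', 'air') → -24
parcel=W53: width_cm >= 112 → 24
parcel=W66: width_cm >= 112 → 23
parcel=W67: width_cm >= 47 AND insured <= 1 → 10
parcel=W78: width_cm >= 47 AND insured <= 1 → 0
parcel=W81: width_cm >= 112 → 23
parcel=W91: width_cm >= 47 AND insured <= 1 → 0

0, 0, 24, 23, 23, -24, 24, 23, 10, 0, 23, 0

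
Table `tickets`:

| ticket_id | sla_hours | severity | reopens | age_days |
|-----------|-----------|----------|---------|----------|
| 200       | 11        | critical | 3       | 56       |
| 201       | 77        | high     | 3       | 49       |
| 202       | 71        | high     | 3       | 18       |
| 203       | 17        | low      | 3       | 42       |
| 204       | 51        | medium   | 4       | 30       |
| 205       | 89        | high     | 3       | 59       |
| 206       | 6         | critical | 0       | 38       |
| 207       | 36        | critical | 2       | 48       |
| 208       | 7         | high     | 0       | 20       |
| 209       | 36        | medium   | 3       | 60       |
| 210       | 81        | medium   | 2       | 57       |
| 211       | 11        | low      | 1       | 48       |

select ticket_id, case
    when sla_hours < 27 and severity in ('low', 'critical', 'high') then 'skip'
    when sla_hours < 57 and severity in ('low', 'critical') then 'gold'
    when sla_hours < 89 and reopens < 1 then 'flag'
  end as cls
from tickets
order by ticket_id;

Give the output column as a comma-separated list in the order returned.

skip, NULL, NULL, skip, NULL, NULL, skip, gold, skip, NULL, NULL, skip

ticket_id=200: sla_hours < 27 and severity in ('low', 'critical', 'high') → skip
ticket_id=201: (no match → NULL) → NULL
ticket_id=202: (no match → NULL) → NULL
ticket_id=203: sla_hours < 27 and severity in ('low', 'critical', 'high') → skip
ticket_id=204: (no match → NULL) → NULL
ticket_id=205: (no match → NULL) → NULL
ticket_id=206: sla_hours < 27 and severity in ('low', 'critical', 'high') → skip
ticket_id=207: sla_hours < 57 and severity in ('low', 'critical') → gold
ticket_id=208: sla_hours < 27 and severity in ('low', 'critical', 'high') → skip
ticket_id=209: (no match → NULL) → NULL
ticket_id=210: (no match → NULL) → NULL
ticket_id=211: sla_hours < 27 and severity in ('low', 'critical', 'high') → skip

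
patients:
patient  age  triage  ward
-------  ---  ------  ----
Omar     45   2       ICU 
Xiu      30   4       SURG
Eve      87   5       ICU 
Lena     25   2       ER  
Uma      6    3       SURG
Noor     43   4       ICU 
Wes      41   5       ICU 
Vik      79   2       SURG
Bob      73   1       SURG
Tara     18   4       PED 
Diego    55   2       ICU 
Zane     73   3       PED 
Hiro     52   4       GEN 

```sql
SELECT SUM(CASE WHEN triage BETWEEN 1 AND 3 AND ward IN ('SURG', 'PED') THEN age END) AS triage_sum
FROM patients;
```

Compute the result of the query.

231

patient=Omar: ✗
patient=Xiu: ✗
patient=Eve: ✗
patient=Lena: ✗
patient=Uma: ✓ → 6
patient=Noor: ✗
patient=Wes: ✗
patient=Vik: ✓ → 79
patient=Bob: ✓ → 73
patient=Tara: ✗
patient=Diego: ✗
patient=Zane: ✓ → 73
patient=Hiro: ✗
triage_sum = 6 + 79 + 73 + 73 = 231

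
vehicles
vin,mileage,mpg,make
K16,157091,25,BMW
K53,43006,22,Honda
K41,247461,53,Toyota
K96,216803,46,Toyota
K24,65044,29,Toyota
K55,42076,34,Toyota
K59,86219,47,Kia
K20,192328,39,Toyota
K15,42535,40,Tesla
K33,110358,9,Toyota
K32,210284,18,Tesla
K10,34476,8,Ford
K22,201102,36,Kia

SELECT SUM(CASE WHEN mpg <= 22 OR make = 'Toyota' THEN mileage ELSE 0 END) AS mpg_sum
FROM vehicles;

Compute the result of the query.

1161836

vin=K16: ✗
vin=K53: ✓ → 43006
vin=K41: ✓ → 247461
vin=K96: ✓ → 216803
vin=K24: ✓ → 65044
vin=K55: ✓ → 42076
vin=K59: ✗
vin=K20: ✓ → 192328
vin=K15: ✗
vin=K33: ✓ → 110358
vin=K32: ✓ → 210284
vin=K10: ✓ → 34476
vin=K22: ✗
mpg_sum = 43006 + 247461 + 216803 + 65044 + 42076 + 192328 + 110358 + 210284 + 34476 = 1161836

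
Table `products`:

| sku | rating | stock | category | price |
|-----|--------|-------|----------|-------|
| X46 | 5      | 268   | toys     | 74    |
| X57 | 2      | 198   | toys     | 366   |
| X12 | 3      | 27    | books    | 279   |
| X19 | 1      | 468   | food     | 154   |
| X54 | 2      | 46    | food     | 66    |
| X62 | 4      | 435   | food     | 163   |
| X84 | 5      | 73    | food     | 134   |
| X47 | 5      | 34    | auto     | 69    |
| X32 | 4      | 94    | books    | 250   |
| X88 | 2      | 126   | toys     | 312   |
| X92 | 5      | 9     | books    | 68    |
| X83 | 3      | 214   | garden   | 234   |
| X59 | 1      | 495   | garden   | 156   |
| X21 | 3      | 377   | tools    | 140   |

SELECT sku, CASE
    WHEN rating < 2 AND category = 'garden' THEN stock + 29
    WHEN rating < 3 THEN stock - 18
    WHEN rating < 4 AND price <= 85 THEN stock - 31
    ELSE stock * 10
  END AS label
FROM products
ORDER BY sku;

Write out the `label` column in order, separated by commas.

270, 450, 3770, 940, 2680, 340, 28, 180, 524, 4350, 2140, 730, 108, 90

sku=X12: ELSE → 270
sku=X19: rating < 3 → 450
sku=X21: ELSE → 3770
sku=X32: ELSE → 940
sku=X46: ELSE → 2680
sku=X47: ELSE → 340
sku=X54: rating < 3 → 28
sku=X57: rating < 3 → 180
sku=X59: rating < 2 AND category = 'garden' → 524
sku=X62: ELSE → 4350
sku=X83: ELSE → 2140
sku=X84: ELSE → 730
sku=X88: rating < 3 → 108
sku=X92: ELSE → 90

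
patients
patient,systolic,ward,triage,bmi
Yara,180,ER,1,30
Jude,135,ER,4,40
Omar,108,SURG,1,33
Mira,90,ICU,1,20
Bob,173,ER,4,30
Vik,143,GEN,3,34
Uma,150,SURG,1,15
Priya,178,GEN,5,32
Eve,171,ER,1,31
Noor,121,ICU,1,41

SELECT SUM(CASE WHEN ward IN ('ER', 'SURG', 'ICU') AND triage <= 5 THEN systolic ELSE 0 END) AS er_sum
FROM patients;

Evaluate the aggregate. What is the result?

1128

patient=Yara: ✓ → 180
patient=Jude: ✓ → 135
patient=Omar: ✓ → 108
patient=Mira: ✓ → 90
patient=Bob: ✓ → 173
patient=Vik: ✗
patient=Uma: ✓ → 150
patient=Priya: ✗
patient=Eve: ✓ → 171
patient=Noor: ✓ → 121
er_sum = 180 + 135 + 108 + 90 + 173 + 150 + 171 + 121 = 1128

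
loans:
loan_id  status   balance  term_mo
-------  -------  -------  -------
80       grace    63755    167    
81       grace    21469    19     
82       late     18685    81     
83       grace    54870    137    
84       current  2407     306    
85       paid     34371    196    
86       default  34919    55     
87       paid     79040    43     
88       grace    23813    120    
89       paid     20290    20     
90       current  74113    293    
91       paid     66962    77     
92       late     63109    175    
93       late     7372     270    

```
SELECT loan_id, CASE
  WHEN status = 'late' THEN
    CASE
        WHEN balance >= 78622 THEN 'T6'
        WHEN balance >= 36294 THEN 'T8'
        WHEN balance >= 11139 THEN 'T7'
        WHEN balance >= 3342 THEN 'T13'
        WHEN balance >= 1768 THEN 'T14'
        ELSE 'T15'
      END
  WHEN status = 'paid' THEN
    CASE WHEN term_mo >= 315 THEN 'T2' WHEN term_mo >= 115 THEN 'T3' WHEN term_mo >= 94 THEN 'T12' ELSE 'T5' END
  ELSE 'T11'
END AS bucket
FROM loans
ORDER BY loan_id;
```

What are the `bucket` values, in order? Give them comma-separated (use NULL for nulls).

loan_id=80: status='grace' → outer ELSE → T11
loan_id=81: status='grace' → outer ELSE → T11
loan_id=82: status='late' → inner[balance >= 11139] → T7
loan_id=83: status='grace' → outer ELSE → T11
loan_id=84: status='current' → outer ELSE → T11
loan_id=85: status='paid' → inner[term_mo >= 115] → T3
loan_id=86: status='default' → outer ELSE → T11
loan_id=87: status='paid' → inner[ELSE] → T5
loan_id=88: status='grace' → outer ELSE → T11
loan_id=89: status='paid' → inner[ELSE] → T5
loan_id=90: status='current' → outer ELSE → T11
loan_id=91: status='paid' → inner[ELSE] → T5
loan_id=92: status='late' → inner[balance >= 36294] → T8
loan_id=93: status='late' → inner[balance >= 3342] → T13

T11, T11, T7, T11, T11, T3, T11, T5, T11, T5, T11, T5, T8, T13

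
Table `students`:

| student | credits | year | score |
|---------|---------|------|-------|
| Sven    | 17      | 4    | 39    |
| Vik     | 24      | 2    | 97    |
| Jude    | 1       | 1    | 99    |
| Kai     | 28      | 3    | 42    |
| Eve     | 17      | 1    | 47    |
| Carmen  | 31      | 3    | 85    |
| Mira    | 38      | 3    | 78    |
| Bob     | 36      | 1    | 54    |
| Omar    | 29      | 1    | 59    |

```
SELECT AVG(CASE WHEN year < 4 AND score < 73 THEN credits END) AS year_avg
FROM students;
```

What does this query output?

student=Sven: ✗
student=Vik: ✗
student=Jude: ✗
student=Kai: ✓ → 28
student=Eve: ✓ → 17
student=Carmen: ✗
student=Mira: ✗
student=Bob: ✓ → 36
student=Omar: ✓ → 29
year_avg = (28 + 17 + 36 + 29) / 4 = 27.5

27.5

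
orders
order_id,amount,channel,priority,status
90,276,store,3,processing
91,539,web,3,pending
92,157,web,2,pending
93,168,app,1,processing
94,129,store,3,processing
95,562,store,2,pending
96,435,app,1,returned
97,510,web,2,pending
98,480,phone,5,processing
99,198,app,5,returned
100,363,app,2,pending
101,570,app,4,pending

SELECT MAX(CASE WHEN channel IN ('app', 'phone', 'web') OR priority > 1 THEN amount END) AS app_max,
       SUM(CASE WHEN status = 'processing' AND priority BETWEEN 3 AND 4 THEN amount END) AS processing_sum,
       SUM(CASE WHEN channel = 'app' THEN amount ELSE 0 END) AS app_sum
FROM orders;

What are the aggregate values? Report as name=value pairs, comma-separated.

[app_max: channel IN ('app', 'phone', 'web') OR priority > 1]
order_id=90: ✓ → 276
order_id=91: ✓ → 539
order_id=92: ✓ → 157
order_id=93: ✓ → 168
order_id=94: ✓ → 129
order_id=95: ✓ → 562
order_id=96: ✓ → 435
order_id=97: ✓ → 510
order_id=98: ✓ → 480
order_id=99: ✓ → 198
order_id=100: ✓ → 363
order_id=101: ✓ → 570
app_max = MAX(276, 539, 157, 168, 129, 562, 435, 510, 480, 198, 363, 570) = 570
—
[processing_sum: status = 'processing' AND priority BETWEEN 3 AND 4]
order_id=90: ✓ → 276
order_id=91: ✗
order_id=92: ✗
order_id=93: ✗
order_id=94: ✓ → 129
order_id=95: ✗
order_id=96: ✗
order_id=97: ✗
order_id=98: ✗
order_id=99: ✗
order_id=100: ✗
order_id=101: ✗
processing_sum = 276 + 129 = 405
—
[app_sum: channel = 'app']
order_id=90: ✗
order_id=91: ✗
order_id=92: ✗
order_id=93: ✓ → 168
order_id=94: ✗
order_id=95: ✗
order_id=96: ✓ → 435
order_id=97: ✗
order_id=98: ✗
order_id=99: ✓ → 198
order_id=100: ✓ → 363
order_id=101: ✓ → 570
app_sum = 168 + 435 + 198 + 363 + 570 = 1734

app_max=570, processing_sum=405, app_sum=1734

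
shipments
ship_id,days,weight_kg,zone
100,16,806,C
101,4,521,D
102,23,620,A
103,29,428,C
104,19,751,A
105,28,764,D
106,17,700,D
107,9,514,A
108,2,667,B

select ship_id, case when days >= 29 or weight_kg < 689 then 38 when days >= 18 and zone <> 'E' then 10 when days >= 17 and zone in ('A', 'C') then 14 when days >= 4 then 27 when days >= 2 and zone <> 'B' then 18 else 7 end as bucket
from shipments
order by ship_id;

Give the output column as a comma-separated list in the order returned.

ship_id=100: days >= 4 → 27
ship_id=101: days >= 29 or weight_kg < 689 → 38
ship_id=102: days >= 29 or weight_kg < 689 → 38
ship_id=103: days >= 29 or weight_kg < 689 → 38
ship_id=104: days >= 18 and zone <> 'E' → 10
ship_id=105: days >= 18 and zone <> 'E' → 10
ship_id=106: days >= 4 → 27
ship_id=107: days >= 29 or weight_kg < 689 → 38
ship_id=108: days >= 29 or weight_kg < 689 → 38

27, 38, 38, 38, 10, 10, 27, 38, 38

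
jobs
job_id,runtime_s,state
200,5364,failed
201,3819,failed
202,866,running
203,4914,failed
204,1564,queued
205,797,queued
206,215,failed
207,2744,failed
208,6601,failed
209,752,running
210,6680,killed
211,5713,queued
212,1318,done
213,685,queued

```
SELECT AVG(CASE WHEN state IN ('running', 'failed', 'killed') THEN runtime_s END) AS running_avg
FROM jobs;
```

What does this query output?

3550.5555555556

job_id=200: ✓ → 5364
job_id=201: ✓ → 3819
job_id=202: ✓ → 866
job_id=203: ✓ → 4914
job_id=204: ✗
job_id=205: ✗
job_id=206: ✓ → 215
job_id=207: ✓ → 2744
job_id=208: ✓ → 6601
job_id=209: ✓ → 752
job_id=210: ✓ → 6680
job_id=211: ✗
job_id=212: ✗
job_id=213: ✗
running_avg = (5364 + 3819 + 866 + 4914 + 215 + 2744 + 6601 + 752 + 6680) / 9 = 3550.5555555556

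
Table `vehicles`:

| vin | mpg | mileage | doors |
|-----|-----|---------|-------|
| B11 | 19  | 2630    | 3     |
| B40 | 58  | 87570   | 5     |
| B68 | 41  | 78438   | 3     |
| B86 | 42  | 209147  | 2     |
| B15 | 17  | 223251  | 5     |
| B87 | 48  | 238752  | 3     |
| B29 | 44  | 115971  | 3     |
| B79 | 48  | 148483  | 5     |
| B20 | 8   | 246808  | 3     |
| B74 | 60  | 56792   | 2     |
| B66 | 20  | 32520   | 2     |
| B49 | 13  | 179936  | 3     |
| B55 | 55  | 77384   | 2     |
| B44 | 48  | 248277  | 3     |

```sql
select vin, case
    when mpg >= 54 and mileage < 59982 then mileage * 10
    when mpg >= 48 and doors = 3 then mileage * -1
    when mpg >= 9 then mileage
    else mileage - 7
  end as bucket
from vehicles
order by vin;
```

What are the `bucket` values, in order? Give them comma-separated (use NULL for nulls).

2630, 223251, 246801, 115971, 87570, -248277, 179936, 77384, 32520, 78438, 567920, 148483, 209147, -238752

vin=B11: mpg >= 9 → 2630
vin=B15: mpg >= 9 → 223251
vin=B20: ELSE → 246801
vin=B29: mpg >= 9 → 115971
vin=B40: mpg >= 9 → 87570
vin=B44: mpg >= 48 and doors = 3 → -248277
vin=B49: mpg >= 9 → 179936
vin=B55: mpg >= 9 → 77384
vin=B66: mpg >= 9 → 32520
vin=B68: mpg >= 9 → 78438
vin=B74: mpg >= 54 and mileage < 59982 → 567920
vin=B79: mpg >= 9 → 148483
vin=B86: mpg >= 9 → 209147
vin=B87: mpg >= 48 and doors = 3 → -238752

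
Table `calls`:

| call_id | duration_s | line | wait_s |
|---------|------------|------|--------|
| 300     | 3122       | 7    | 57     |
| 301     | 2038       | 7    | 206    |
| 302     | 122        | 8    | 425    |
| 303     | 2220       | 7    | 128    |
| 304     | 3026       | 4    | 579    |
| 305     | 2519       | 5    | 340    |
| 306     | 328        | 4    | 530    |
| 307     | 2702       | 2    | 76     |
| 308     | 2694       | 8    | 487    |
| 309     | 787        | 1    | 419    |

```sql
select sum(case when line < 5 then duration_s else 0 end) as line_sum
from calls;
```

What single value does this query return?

call_id=300: ✗
call_id=301: ✗
call_id=302: ✗
call_id=303: ✗
call_id=304: ✓ → 3026
call_id=305: ✗
call_id=306: ✓ → 328
call_id=307: ✓ → 2702
call_id=308: ✗
call_id=309: ✓ → 787
line_sum = 3026 + 328 + 2702 + 787 = 6843

6843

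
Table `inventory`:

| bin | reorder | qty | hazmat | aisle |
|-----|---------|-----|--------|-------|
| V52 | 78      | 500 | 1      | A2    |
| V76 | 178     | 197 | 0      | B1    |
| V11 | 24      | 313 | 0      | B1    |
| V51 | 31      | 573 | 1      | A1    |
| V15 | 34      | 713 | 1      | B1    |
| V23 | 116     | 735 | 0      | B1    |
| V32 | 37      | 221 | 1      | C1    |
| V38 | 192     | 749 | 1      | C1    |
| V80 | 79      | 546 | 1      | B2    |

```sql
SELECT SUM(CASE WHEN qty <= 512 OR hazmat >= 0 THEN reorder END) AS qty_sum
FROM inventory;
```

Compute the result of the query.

bin=V52: ✓ → 78
bin=V76: ✓ → 178
bin=V11: ✓ → 24
bin=V51: ✓ → 31
bin=V15: ✓ → 34
bin=V23: ✓ → 116
bin=V32: ✓ → 37
bin=V38: ✓ → 192
bin=V80: ✓ → 79
qty_sum = 78 + 178 + 24 + 31 + 34 + 116 + 37 + 192 + 79 = 769

769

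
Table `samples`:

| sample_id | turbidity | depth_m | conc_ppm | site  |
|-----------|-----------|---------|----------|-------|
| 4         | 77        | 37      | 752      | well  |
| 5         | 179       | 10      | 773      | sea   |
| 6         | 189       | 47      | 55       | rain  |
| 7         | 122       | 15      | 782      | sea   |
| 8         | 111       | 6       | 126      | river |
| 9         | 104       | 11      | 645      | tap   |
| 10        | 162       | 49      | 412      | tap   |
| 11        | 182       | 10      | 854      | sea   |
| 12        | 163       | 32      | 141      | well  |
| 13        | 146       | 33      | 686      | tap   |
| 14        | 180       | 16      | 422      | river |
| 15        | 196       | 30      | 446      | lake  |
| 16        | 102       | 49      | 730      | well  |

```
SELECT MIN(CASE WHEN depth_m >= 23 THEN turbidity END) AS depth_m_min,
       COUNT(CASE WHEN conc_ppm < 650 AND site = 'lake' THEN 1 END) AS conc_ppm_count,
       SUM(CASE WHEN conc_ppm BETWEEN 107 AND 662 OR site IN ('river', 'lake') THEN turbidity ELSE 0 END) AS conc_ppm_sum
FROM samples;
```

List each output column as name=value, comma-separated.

depth_m_min=77, conc_ppm_count=1, conc_ppm_sum=916

[depth_m_min: depth_m >= 23]
sample_id=4: ✓ → 77
sample_id=5: ✗
sample_id=6: ✓ → 189
sample_id=7: ✗
sample_id=8: ✗
sample_id=9: ✗
sample_id=10: ✓ → 162
sample_id=11: ✗
sample_id=12: ✓ → 163
sample_id=13: ✓ → 146
sample_id=14: ✗
sample_id=15: ✓ → 196
sample_id=16: ✓ → 102
depth_m_min = MIN(77, 189, 162, 163, 146, 196, 102) = 77
—
[conc_ppm_count: conc_ppm < 650 AND site = 'lake']
sample_id=4: ✗
sample_id=5: ✗
sample_id=6: ✗
sample_id=7: ✗
sample_id=8: ✗
sample_id=9: ✗
sample_id=10: ✗
sample_id=11: ✗
sample_id=12: ✗
sample_id=13: ✗
sample_id=14: ✗
sample_id=15: ✓ → 1
sample_id=16: ✗
conc_ppm_count = COUNT(1) = 1
—
[conc_ppm_sum: conc_ppm BETWEEN 107 AND 662 OR site IN ('river', 'lake')]
sample_id=4: ✗
sample_id=5: ✗
sample_id=6: ✗
sample_id=7: ✗
sample_id=8: ✓ → 111
sample_id=9: ✓ → 104
sample_id=10: ✓ → 162
sample_id=11: ✗
sample_id=12: ✓ → 163
sample_id=13: ✗
sample_id=14: ✓ → 180
sample_id=15: ✓ → 196
sample_id=16: ✗
conc_ppm_sum = 111 + 104 + 162 + 163 + 180 + 196 = 916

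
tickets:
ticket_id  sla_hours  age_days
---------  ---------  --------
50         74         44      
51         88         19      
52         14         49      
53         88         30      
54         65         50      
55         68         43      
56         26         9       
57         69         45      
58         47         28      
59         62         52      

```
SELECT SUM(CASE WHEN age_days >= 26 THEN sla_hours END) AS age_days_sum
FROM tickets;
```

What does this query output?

487

ticket_id=50: ✓ → 74
ticket_id=51: ✗
ticket_id=52: ✓ → 14
ticket_id=53: ✓ → 88
ticket_id=54: ✓ → 65
ticket_id=55: ✓ → 68
ticket_id=56: ✗
ticket_id=57: ✓ → 69
ticket_id=58: ✓ → 47
ticket_id=59: ✓ → 62
age_days_sum = 74 + 14 + 88 + 65 + 68 + 69 + 47 + 62 = 487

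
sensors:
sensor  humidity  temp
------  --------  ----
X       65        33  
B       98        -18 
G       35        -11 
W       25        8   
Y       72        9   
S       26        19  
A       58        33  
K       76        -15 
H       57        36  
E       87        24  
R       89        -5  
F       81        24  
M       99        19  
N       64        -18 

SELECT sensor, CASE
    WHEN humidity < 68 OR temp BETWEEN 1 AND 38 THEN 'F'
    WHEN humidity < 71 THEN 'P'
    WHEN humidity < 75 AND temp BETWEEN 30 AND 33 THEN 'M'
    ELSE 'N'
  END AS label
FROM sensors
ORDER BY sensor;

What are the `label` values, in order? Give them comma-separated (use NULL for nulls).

sensor=A: humidity < 68 OR temp BETWEEN 1 AND 38 → F
sensor=B: ELSE → N
sensor=E: humidity < 68 OR temp BETWEEN 1 AND 38 → F
sensor=F: humidity < 68 OR temp BETWEEN 1 AND 38 → F
sensor=G: humidity < 68 OR temp BETWEEN 1 AND 38 → F
sensor=H: humidity < 68 OR temp BETWEEN 1 AND 38 → F
sensor=K: ELSE → N
sensor=M: humidity < 68 OR temp BETWEEN 1 AND 38 → F
sensor=N: humidity < 68 OR temp BETWEEN 1 AND 38 → F
sensor=R: ELSE → N
sensor=S: humidity < 68 OR temp BETWEEN 1 AND 38 → F
sensor=W: humidity < 68 OR temp BETWEEN 1 AND 38 → F
sensor=X: humidity < 68 OR temp BETWEEN 1 AND 38 → F
sensor=Y: humidity < 68 OR temp BETWEEN 1 AND 38 → F

F, N, F, F, F, F, N, F, F, N, F, F, F, F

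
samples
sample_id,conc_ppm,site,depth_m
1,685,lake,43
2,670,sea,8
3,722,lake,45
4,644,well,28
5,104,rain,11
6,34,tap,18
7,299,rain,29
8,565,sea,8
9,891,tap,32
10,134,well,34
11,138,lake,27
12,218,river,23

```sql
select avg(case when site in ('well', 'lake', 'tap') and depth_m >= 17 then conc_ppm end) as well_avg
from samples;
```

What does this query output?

sample_id=1: ✓ → 685
sample_id=2: ✗
sample_id=3: ✓ → 722
sample_id=4: ✓ → 644
sample_id=5: ✗
sample_id=6: ✓ → 34
sample_id=7: ✗
sample_id=8: ✗
sample_id=9: ✓ → 891
sample_id=10: ✓ → 134
sample_id=11: ✓ → 138
sample_id=12: ✗
well_avg = (685 + 722 + 644 + 34 + 891 + 134 + 138) / 7 = 464

464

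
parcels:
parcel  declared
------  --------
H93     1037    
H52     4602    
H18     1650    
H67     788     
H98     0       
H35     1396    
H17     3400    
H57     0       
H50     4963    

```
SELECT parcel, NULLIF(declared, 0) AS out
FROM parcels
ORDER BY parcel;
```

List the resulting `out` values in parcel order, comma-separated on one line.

parcel=H17: declared=3400 vs 0: differ → 3400
parcel=H18: declared=1650 vs 0: differ → 1650
parcel=H35: declared=1396 vs 0: differ → 1396
parcel=H50: declared=4963 vs 0: differ → 4963
parcel=H52: declared=4602 vs 0: differ → 4602
parcel=H57: declared=0 vs 0: equal → NULL
parcel=H67: declared=788 vs 0: differ → 788
parcel=H93: declared=1037 vs 0: differ → 1037
parcel=H98: declared=0 vs 0: equal → NULL

3400, 1650, 1396, 4963, 4602, NULL, 788, 1037, NULL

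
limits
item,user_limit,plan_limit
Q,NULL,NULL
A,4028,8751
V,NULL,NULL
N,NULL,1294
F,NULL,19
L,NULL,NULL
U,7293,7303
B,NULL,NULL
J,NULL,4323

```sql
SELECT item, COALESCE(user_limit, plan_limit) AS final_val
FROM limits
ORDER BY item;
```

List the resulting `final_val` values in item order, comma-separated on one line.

4028, NULL, 19, 4323, NULL, 1294, NULL, 7293, NULL

item=A: user_limit=4028 → 4028
item=B: user_limit=NULL, plan_limit=NULL (all NULL) → NULL
item=F: user_limit=NULL, plan_limit=19 → 19
item=J: user_limit=NULL, plan_limit=4323 → 4323
item=L: user_limit=NULL, plan_limit=NULL (all NULL) → NULL
item=N: user_limit=NULL, plan_limit=1294 → 1294
item=Q: user_limit=NULL, plan_limit=NULL (all NULL) → NULL
item=U: user_limit=7293 → 7293
item=V: user_limit=NULL, plan_limit=NULL (all NULL) → NULL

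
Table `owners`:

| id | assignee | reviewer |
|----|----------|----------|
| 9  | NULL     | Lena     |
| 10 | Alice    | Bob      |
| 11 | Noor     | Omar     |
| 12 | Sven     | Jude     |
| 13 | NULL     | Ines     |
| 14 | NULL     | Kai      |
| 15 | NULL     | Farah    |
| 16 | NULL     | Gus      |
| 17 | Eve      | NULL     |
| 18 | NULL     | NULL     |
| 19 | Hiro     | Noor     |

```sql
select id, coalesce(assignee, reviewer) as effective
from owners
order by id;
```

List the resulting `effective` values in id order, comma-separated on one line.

Lena, Alice, Noor, Sven, Ines, Kai, Farah, Gus, Eve, NULL, Hiro

id=9: assignee=NULL, reviewer=Lena → Lena
id=10: assignee=Alice → Alice
id=11: assignee=Noor → Noor
id=12: assignee=Sven → Sven
id=13: assignee=NULL, reviewer=Ines → Ines
id=14: assignee=NULL, reviewer=Kai → Kai
id=15: assignee=NULL, reviewer=Farah → Farah
id=16: assignee=NULL, reviewer=Gus → Gus
id=17: assignee=Eve → Eve
id=18: assignee=NULL, reviewer=NULL (all NULL) → NULL
id=19: assignee=Hiro → Hiro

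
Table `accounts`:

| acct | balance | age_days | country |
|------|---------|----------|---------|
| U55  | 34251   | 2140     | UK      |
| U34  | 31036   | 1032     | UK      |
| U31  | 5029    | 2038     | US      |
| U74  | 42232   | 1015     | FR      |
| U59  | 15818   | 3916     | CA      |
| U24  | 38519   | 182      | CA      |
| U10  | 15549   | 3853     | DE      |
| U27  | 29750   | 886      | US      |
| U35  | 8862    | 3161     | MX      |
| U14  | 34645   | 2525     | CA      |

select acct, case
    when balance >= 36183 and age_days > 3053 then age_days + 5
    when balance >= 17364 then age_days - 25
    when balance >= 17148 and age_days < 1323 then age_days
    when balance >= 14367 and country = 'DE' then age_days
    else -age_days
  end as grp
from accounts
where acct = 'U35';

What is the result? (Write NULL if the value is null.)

acct = U35: balance=8862, age_days=3161, country=MX.
balance >= 36183 and age_days > 3053 → false
balance >= 17364 → false
balance >= 17148 and age_days < 1323 → false
balance >= 14367 and country = 'DE' → false
No prior WHEN matched → ELSE → -3161

-3161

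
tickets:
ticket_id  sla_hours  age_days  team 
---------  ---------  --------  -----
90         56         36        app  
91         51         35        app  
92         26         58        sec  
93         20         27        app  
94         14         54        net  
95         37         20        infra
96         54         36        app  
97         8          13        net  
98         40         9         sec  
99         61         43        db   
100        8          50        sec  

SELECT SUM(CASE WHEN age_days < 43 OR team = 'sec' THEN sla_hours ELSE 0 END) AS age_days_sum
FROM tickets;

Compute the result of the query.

300

ticket_id=90: ✓ → 56
ticket_id=91: ✓ → 51
ticket_id=92: ✓ → 26
ticket_id=93: ✓ → 20
ticket_id=94: ✗
ticket_id=95: ✓ → 37
ticket_id=96: ✓ → 54
ticket_id=97: ✓ → 8
ticket_id=98: ✓ → 40
ticket_id=99: ✗
ticket_id=100: ✓ → 8
age_days_sum = 56 + 51 + 26 + 20 + 37 + 54 + 8 + 40 + 8 = 300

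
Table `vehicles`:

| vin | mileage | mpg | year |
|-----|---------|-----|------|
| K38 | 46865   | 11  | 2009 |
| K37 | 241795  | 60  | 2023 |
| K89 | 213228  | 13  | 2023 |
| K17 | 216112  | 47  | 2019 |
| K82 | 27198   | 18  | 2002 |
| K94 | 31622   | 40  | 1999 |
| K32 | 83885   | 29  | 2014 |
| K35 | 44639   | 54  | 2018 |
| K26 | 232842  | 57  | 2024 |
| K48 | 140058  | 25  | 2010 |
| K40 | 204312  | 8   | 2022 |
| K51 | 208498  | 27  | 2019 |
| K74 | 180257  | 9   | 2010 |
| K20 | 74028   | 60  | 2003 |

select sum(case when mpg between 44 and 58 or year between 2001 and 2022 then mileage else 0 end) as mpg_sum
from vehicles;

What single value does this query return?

vin=K38: ✓ → 46865
vin=K37: ✗
vin=K89: ✗
vin=K17: ✓ → 216112
vin=K82: ✓ → 27198
vin=K94: ✗
vin=K32: ✓ → 83885
vin=K35: ✓ → 44639
vin=K26: ✓ → 232842
vin=K48: ✓ → 140058
vin=K40: ✓ → 204312
vin=K51: ✓ → 208498
vin=K74: ✓ → 180257
vin=K20: ✓ → 74028
mpg_sum = 46865 + 216112 + 27198 + 83885 + 44639 + 232842 + 140058 + 204312 + 208498 + 180257 + 74028 = 1458694

1458694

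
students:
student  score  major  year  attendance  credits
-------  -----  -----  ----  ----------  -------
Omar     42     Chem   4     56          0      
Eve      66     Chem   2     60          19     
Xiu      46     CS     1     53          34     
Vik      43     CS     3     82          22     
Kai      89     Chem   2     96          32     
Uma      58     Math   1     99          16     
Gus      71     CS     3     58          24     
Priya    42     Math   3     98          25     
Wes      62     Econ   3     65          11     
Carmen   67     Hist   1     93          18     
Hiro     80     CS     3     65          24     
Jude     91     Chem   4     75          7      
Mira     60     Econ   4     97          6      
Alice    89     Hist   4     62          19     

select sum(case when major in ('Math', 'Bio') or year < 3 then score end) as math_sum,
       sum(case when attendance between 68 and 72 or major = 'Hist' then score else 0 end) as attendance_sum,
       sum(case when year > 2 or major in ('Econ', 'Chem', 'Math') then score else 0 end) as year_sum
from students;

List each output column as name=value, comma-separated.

math_sum=368, attendance_sum=156, year_sum=793

[math_sum: major in ('Math', 'Bio') or year < 3]
student=Omar: ✗
student=Eve: ✓ → 66
student=Xiu: ✓ → 46
student=Vik: ✗
student=Kai: ✓ → 89
student=Uma: ✓ → 58
student=Gus: ✗
student=Priya: ✓ → 42
student=Wes: ✗
student=Carmen: ✓ → 67
student=Hiro: ✗
student=Jude: ✗
student=Mira: ✗
student=Alice: ✗
math_sum = 66 + 46 + 89 + 58 + 42 + 67 = 368
—
[attendance_sum: attendance between 68 and 72 or major = 'Hist']
student=Omar: ✗
student=Eve: ✗
student=Xiu: ✗
student=Vik: ✗
student=Kai: ✗
student=Uma: ✗
student=Gus: ✗
student=Priya: ✗
student=Wes: ✗
student=Carmen: ✓ → 67
student=Hiro: ✗
student=Jude: ✗
student=Mira: ✗
student=Alice: ✓ → 89
attendance_sum = 67 + 89 = 156
—
[year_sum: year > 2 or major in ('Econ', 'Chem', 'Math')]
student=Omar: ✓ → 42
student=Eve: ✓ → 66
student=Xiu: ✗
student=Vik: ✓ → 43
student=Kai: ✓ → 89
student=Uma: ✓ → 58
student=Gus: ✓ → 71
student=Priya: ✓ → 42
student=Wes: ✓ → 62
student=Carmen: ✗
student=Hiro: ✓ → 80
student=Jude: ✓ → 91
student=Mira: ✓ → 60
student=Alice: ✓ → 89
year_sum = 42 + 66 + 43 + 89 + 58 + 71 + 42 + 62 + 80 + 91 + 60 + 89 = 793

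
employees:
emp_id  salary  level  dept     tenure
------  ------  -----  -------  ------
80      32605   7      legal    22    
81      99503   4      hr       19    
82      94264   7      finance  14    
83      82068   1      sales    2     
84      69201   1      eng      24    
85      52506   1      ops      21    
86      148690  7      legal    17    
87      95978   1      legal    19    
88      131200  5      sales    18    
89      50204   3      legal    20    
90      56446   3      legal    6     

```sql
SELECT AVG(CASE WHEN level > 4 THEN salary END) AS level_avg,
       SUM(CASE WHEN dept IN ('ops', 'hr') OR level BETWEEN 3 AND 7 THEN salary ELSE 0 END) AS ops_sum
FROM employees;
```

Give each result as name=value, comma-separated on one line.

[level_avg: level > 4]
emp_id=80: ✓ → 32605
emp_id=81: ✗
emp_id=82: ✓ → 94264
emp_id=83: ✗
emp_id=84: ✗
emp_id=85: ✗
emp_id=86: ✓ → 148690
emp_id=87: ✗
emp_id=88: ✓ → 131200
emp_id=89: ✗
emp_id=90: ✗
level_avg = (32605 + 94264 + 148690 + 131200) / 4 = 101689.75
—
[ops_sum: dept IN ('ops', 'hr') OR level BETWEEN 3 AND 7]
emp_id=80: ✓ → 32605
emp_id=81: ✓ → 99503
emp_id=82: ✓ → 94264
emp_id=83: ✗
emp_id=84: ✗
emp_id=85: ✓ → 52506
emp_id=86: ✓ → 148690
emp_id=87: ✗
emp_id=88: ✓ → 131200
emp_id=89: ✓ → 50204
emp_id=90: ✓ → 56446
ops_sum = 32605 + 99503 + 94264 + 52506 + 148690 + 131200 + 50204 + 56446 = 665418

level_avg=101689.75, ops_sum=665418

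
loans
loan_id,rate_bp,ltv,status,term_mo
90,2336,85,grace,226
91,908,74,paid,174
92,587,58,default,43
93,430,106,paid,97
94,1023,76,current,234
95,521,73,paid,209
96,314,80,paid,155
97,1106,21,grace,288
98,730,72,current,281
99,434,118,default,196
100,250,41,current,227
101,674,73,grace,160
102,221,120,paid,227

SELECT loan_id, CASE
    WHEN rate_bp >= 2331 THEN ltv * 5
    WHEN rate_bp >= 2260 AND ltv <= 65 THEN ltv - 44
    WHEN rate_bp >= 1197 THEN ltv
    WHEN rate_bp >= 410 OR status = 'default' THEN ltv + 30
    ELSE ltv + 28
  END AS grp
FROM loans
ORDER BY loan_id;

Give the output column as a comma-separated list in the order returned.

loan_id=90: rate_bp >= 2331 → 425
loan_id=91: rate_bp >= 410 OR status = 'default' → 104
loan_id=92: rate_bp >= 410 OR status = 'default' → 88
loan_id=93: rate_bp >= 410 OR status = 'default' → 136
loan_id=94: rate_bp >= 410 OR status = 'default' → 106
loan_id=95: rate_bp >= 410 OR status = 'default' → 103
loan_id=96: ELSE → 108
loan_id=97: rate_bp >= 410 OR status = 'default' → 51
loan_id=98: rate_bp >= 410 OR status = 'default' → 102
loan_id=99: rate_bp >= 410 OR status = 'default' → 148
loan_id=100: ELSE → 69
loan_id=101: rate_bp >= 410 OR status = 'default' → 103
loan_id=102: ELSE → 148

425, 104, 88, 136, 106, 103, 108, 51, 102, 148, 69, 103, 148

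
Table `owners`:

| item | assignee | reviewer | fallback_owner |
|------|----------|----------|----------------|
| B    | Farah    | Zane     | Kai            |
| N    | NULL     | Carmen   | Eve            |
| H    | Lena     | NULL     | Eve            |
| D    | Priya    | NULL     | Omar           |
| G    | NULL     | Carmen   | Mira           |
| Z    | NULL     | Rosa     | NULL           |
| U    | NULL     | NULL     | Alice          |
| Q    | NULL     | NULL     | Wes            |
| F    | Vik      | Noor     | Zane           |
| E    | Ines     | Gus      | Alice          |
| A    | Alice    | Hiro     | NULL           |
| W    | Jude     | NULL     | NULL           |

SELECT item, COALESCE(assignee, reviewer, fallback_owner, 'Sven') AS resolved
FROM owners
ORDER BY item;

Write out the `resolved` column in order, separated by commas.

item=A: assignee=Alice → Alice
item=B: assignee=Farah → Farah
item=D: assignee=Priya → Priya
item=E: assignee=Ines → Ines
item=F: assignee=Vik → Vik
item=G: assignee=NULL, reviewer=Carmen → Carmen
item=H: assignee=Lena → Lena
item=N: assignee=NULL, reviewer=Carmen → Carmen
item=Q: assignee=NULL, reviewer=NULL, fallback_owner=Wes → Wes
item=U: assignee=NULL, reviewer=NULL, fallback_owner=Alice → Alice
item=W: assignee=Jude → Jude
item=Z: assignee=NULL, reviewer=Rosa → Rosa

Alice, Farah, Priya, Ines, Vik, Carmen, Lena, Carmen, Wes, Alice, Jude, Rosa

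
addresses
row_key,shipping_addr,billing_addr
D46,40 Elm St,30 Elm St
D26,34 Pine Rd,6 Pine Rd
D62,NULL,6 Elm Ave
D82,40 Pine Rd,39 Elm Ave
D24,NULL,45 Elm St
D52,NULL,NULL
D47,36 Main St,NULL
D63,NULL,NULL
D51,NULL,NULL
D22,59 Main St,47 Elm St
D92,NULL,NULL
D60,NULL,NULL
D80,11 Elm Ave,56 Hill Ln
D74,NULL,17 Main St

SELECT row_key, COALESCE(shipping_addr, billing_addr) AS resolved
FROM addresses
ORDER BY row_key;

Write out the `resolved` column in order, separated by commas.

row_key=D22: shipping_addr=59 Main St → 59 Main St
row_key=D24: shipping_addr=NULL, billing_addr=45 Elm St → 45 Elm St
row_key=D26: shipping_addr=34 Pine Rd → 34 Pine Rd
row_key=D46: shipping_addr=40 Elm St → 40 Elm St
row_key=D47: shipping_addr=36 Main St → 36 Main St
row_key=D51: shipping_addr=NULL, billing_addr=NULL (all NULL) → NULL
row_key=D52: shipping_addr=NULL, billing_addr=NULL (all NULL) → NULL
row_key=D60: shipping_addr=NULL, billing_addr=NULL (all NULL) → NULL
row_key=D62: shipping_addr=NULL, billing_addr=6 Elm Ave → 6 Elm Ave
row_key=D63: shipping_addr=NULL, billing_addr=NULL (all NULL) → NULL
row_key=D74: shipping_addr=NULL, billing_addr=17 Main St → 17 Main St
row_key=D80: shipping_addr=11 Elm Ave → 11 Elm Ave
row_key=D82: shipping_addr=40 Pine Rd → 40 Pine Rd
row_key=D92: shipping_addr=NULL, billing_addr=NULL (all NULL) → NULL

59 Main St, 45 Elm St, 34 Pine Rd, 40 Elm St, 36 Main St, NULL, NULL, NULL, 6 Elm Ave, NULL, 17 Main St, 11 Elm Ave, 40 Pine Rd, NULL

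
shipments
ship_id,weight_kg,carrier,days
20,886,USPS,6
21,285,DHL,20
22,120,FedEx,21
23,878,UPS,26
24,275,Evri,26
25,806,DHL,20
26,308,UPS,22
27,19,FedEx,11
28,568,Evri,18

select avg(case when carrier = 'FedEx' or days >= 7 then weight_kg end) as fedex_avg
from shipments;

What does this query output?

407.375

ship_id=20: ✗
ship_id=21: ✓ → 285
ship_id=22: ✓ → 120
ship_id=23: ✓ → 878
ship_id=24: ✓ → 275
ship_id=25: ✓ → 806
ship_id=26: ✓ → 308
ship_id=27: ✓ → 19
ship_id=28: ✓ → 568
fedex_avg = (285 + 120 + 878 + 275 + 806 + 308 + 19 + 568) / 8 = 407.375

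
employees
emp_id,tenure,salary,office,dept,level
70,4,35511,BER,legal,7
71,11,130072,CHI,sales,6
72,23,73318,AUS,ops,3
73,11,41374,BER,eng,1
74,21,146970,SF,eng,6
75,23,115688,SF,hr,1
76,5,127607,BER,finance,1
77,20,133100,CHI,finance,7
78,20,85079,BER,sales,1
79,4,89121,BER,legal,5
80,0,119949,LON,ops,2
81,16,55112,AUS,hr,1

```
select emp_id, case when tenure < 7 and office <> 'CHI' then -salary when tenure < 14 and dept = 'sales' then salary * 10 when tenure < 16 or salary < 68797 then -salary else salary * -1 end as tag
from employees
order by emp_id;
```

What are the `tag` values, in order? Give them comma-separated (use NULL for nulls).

emp_id=70: tenure < 7 and office <> 'CHI' → -35511
emp_id=71: tenure < 14 and dept = 'sales' → 1300720
emp_id=72: ELSE → -73318
emp_id=73: tenure < 16 or salary < 68797 → -41374
emp_id=74: ELSE → -146970
emp_id=75: ELSE → -115688
emp_id=76: tenure < 7 and office <> 'CHI' → -127607
emp_id=77: ELSE → -133100
emp_id=78: ELSE → -85079
emp_id=79: tenure < 7 and office <> 'CHI' → -89121
emp_id=80: tenure < 7 and office <> 'CHI' → -119949
emp_id=81: tenure < 16 or salary < 68797 → -55112

-35511, 1300720, -73318, -41374, -146970, -115688, -127607, -133100, -85079, -89121, -119949, -55112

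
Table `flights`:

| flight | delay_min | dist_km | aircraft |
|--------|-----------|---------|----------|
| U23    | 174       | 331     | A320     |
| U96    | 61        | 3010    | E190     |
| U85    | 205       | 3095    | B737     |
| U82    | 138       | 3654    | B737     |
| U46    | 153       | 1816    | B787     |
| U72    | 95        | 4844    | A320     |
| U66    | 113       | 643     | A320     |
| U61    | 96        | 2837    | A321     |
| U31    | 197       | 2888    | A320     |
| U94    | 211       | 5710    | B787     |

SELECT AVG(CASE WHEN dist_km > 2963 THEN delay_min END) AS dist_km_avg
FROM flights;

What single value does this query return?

flight=U23: ✗
flight=U96: ✓ → 61
flight=U85: ✓ → 205
flight=U82: ✓ → 138
flight=U46: ✗
flight=U72: ✓ → 95
flight=U66: ✗
flight=U61: ✗
flight=U31: ✗
flight=U94: ✓ → 211
dist_km_avg = (61 + 205 + 138 + 95 + 211) / 5 = 142

142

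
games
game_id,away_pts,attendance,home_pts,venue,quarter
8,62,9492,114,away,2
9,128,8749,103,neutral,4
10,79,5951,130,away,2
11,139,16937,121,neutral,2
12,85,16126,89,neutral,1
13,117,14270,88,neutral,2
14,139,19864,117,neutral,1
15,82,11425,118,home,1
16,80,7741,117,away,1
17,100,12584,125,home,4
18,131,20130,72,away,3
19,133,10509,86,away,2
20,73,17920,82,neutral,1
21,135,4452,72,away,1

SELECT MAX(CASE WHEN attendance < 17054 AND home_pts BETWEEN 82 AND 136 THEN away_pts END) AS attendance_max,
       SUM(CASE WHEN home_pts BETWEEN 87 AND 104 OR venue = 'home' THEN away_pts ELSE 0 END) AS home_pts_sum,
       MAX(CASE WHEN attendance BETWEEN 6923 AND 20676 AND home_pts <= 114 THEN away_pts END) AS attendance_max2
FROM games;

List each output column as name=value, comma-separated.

[attendance_max: attendance < 17054 AND home_pts BETWEEN 82 AND 136]
game_id=8: ✓ → 62
game_id=9: ✓ → 128
game_id=10: ✓ → 79
game_id=11: ✓ → 139
game_id=12: ✓ → 85
game_id=13: ✓ → 117
game_id=14: ✗
game_id=15: ✓ → 82
game_id=16: ✓ → 80
game_id=17: ✓ → 100
game_id=18: ✗
game_id=19: ✓ → 133
game_id=20: ✗
game_id=21: ✗
attendance_max = MAX(62, 128, 79, 139, 85, 117, 82, 80, 100, 133) = 139
—
[home_pts_sum: home_pts BETWEEN 87 AND 104 OR venue = 'home']
game_id=8: ✗
game_id=9: ✓ → 128
game_id=10: ✗
game_id=11: ✗
game_id=12: ✓ → 85
game_id=13: ✓ → 117
game_id=14: ✗
game_id=15: ✓ → 82
game_id=16: ✗
game_id=17: ✓ → 100
game_id=18: ✗
game_id=19: ✗
game_id=20: ✗
game_id=21: ✗
home_pts_sum = 128 + 85 + 117 + 82 + 100 = 512
—
[attendance_max2: attendance BETWEEN 6923 AND 20676 AND home_pts <= 114]
game_id=8: ✓ → 62
game_id=9: ✓ → 128
game_id=10: ✗
game_id=11: ✗
game_id=12: ✓ → 85
game_id=13: ✓ → 117
game_id=14: ✗
game_id=15: ✗
game_id=16: ✗
game_id=17: ✗
game_id=18: ✓ → 131
game_id=19: ✓ → 133
game_id=20: ✓ → 73
game_id=21: ✗
attendance_max2 = MAX(62, 128, 85, 117, 131, 133, 73) = 133

attendance_max=139, home_pts_sum=512, attendance_max2=133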